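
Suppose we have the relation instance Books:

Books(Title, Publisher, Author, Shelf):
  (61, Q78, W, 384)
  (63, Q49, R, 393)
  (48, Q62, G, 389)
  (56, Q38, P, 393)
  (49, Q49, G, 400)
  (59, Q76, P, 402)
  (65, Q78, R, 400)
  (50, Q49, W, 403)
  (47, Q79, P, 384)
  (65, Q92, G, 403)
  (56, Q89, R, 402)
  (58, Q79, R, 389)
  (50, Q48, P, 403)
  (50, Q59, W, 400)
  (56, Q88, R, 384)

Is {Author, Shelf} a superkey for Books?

Yes

All 15 rows have distinct {Author, Shelf} values, so {Author, Shelf} → (all attributes) holds and {Author, Shelf} is a superkey.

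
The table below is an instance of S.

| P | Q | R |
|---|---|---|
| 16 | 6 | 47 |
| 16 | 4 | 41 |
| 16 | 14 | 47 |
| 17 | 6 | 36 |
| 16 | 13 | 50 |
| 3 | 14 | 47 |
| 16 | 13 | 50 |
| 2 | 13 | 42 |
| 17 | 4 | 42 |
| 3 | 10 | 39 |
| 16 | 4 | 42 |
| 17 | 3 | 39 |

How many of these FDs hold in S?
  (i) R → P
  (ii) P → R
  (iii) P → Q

0

(i) R → P: R=47: 3 rows → P takes values {16, 3} — violation; R=42: 3 rows → P takes values {2, 17, 16} — violation; R=39: 2 rows → P takes values {3, 17} — violation — fails.
(ii) P → R: P=16: 6 rows → R takes values {47, 41, 50, 42} — violation; P=17: 3 rows → R takes values {36, 42, 39} — violation; P=3: 2 rows → R takes values {47, 39} — violation — fails.
(iii) P → Q: P=16: 6 rows → Q takes values {6, 4, 14, 13} — violation; P=17: 3 rows → Q takes values {6, 4, 3} — violation; P=3: 2 rows → Q takes values {14, 10} — violation — fails.
None of the 3 dependencies hold.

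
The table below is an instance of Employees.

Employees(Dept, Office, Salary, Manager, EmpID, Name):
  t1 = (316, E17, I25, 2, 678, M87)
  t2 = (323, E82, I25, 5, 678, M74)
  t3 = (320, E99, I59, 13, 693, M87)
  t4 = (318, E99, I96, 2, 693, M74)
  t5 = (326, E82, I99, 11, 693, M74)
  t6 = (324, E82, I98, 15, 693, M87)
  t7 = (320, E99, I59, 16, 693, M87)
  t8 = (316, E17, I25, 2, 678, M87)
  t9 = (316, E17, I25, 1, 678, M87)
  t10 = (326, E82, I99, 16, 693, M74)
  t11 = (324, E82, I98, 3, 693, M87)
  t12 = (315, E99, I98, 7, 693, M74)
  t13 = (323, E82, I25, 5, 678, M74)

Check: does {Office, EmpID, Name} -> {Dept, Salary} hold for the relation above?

No

(Office=E17, EmpID=678, Name=M87): rows 1, 8, 9 → {Dept,Salary} = (316, I25), (316, I25), (316, I25) ✓
(Office=E82, EmpID=678, Name=M74): rows 2, 13 → {Dept,Salary} = (323, I25), (323, I25) ✓
(Office=E99, EmpID=693, Name=M87): rows 3, 7 → {Dept,Salary} = (320, I59), (320, I59) ✓
(Office=E99, EmpID=693, Name=M74): rows 4, 12 → {Dept,Salary} takes values {(318, I96), (315, I98)} — violation
(Office=E82, EmpID=693, Name=M74): rows 5, 10 → {Dept,Salary} = (326, I99), (326, I99) ✓
(Office=E82, EmpID=693, Name=M87): rows 6, 11 → {Dept,Salary} = (324, I98), (324, I98) ✓
Two rows agree on {Office, EmpID, Name} but differ on {Dept, Salary}, so {Office, EmpID, Name} -> {Dept, Salary} does not hold.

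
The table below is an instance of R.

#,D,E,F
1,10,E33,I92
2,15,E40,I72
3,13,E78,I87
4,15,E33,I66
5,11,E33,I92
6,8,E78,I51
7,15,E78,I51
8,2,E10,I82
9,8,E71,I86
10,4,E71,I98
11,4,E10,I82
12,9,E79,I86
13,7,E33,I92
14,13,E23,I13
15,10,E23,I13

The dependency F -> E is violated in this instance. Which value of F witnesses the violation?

F=I92: rows 1, 5, 13 → E = E33, E33, E33 ✓
F=I72: row 2 → E = E40 ✓
F=I87: row 3 → E = E78 ✓
F=I66: row 4 → E = E33 ✓
F=I51: rows 6, 7 → E = E78, E78 ✓
F=I82: rows 8, 11 → E = E10, E10 ✓
F=I86: rows 9, 12 → E takes values {E71, E79} — violation
F=I98: row 10 → E = E71 ✓
F=I13: rows 14, 15 → E = E23, E23 ✓
The only F value with inconsistent E is F=I86.

I86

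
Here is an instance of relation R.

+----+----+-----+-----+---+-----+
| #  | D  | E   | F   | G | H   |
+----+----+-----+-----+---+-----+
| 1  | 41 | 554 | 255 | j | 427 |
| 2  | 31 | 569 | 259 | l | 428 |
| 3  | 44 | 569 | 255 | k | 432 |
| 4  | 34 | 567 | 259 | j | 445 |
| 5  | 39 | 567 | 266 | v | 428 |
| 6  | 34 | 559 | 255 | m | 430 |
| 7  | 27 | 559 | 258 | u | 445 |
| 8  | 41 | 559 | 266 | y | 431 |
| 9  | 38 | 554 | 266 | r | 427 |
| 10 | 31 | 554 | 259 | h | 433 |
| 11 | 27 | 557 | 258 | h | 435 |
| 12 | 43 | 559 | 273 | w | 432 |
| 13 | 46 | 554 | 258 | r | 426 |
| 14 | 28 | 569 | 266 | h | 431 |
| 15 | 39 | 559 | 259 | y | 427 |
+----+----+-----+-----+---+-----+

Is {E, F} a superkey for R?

All 15 rows have distinct {E, F} values, so {E, F} → (all attributes) holds and {E, F} is a superkey.

Yes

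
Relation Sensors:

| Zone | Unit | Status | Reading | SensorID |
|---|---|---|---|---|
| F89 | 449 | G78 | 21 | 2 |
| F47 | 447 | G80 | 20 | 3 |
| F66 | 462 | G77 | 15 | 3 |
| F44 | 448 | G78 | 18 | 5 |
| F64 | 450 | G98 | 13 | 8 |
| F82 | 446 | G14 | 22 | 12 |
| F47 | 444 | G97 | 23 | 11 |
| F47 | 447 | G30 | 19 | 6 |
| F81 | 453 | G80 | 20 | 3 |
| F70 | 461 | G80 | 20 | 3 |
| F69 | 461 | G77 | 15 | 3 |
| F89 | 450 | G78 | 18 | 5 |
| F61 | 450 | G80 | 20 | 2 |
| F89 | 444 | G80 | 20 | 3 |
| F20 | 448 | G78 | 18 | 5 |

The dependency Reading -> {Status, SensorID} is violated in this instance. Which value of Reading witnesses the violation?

Reading=21: 1 row → {Status,SensorID} = (G78, 2) ✓
Reading=20: 5 rows → {Status,SensorID} takes values {(G80, 3), (G80, 2)} — violation
Reading=15: 2 rows → {Status,SensorID} = (G77, 3), (G77, 3) ✓
Reading=18: 3 rows → {Status,SensorID} = (G78, 5), (G78, 5), (G78, 5) ✓
Reading=13: 1 row → {Status,SensorID} = (G98, 8) ✓
Reading=22: 1 row → {Status,SensorID} = (G14, 12) ✓
Reading=23: 1 row → {Status,SensorID} = (G97, 11) ✓
Reading=19: 1 row → {Status,SensorID} = (G30, 6) ✓
The only Reading value with inconsistent RHS is Reading=20.

20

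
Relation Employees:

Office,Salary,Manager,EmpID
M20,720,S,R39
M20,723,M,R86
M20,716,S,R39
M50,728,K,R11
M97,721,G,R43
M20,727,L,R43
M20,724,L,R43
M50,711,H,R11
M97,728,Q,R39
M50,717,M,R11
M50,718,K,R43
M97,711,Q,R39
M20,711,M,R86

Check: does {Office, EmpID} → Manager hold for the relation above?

(Office=M20, EmpID=R39): 2 rows → Manager = S, S ✓
(Office=M20, EmpID=R86): 2 rows → Manager = M, M ✓
(Office=M50, EmpID=R11): 3 rows → Manager takes values {K, H, M} — violation
(Office=M97, EmpID=R43): 1 row → Manager = G ✓
(Office=M20, EmpID=R43): 2 rows → Manager = L, L ✓
(Office=M97, EmpID=R39): 2 rows → Manager = Q, Q ✓
(Office=M50, EmpID=R43): 1 row → Manager = K ✓
Two rows agree on {Office, EmpID} but differ on Manager, so {Office, EmpID} → Manager does not hold.

No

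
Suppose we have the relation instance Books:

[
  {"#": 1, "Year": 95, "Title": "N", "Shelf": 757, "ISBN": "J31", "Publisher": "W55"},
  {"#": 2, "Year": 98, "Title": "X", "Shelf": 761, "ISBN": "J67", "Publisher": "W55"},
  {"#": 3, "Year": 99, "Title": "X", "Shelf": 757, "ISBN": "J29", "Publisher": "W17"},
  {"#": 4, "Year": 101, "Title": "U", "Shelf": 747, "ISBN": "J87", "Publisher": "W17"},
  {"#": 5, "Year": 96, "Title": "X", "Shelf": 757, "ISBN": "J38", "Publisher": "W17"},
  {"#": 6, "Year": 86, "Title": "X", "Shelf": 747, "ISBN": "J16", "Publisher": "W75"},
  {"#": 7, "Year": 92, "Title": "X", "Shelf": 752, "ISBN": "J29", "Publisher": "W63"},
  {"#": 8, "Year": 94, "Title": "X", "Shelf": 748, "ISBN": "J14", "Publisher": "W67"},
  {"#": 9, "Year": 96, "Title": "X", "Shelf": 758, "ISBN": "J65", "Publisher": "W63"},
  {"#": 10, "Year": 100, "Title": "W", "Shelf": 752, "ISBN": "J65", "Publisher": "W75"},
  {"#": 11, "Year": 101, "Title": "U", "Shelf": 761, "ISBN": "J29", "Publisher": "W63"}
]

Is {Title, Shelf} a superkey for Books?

Rows 3 and 5 have the same {Title, Shelf} value (Title=X, Shelf=757) but are distinct tuples, so {Title, Shelf} does not determine every attribute — not a superkey.

No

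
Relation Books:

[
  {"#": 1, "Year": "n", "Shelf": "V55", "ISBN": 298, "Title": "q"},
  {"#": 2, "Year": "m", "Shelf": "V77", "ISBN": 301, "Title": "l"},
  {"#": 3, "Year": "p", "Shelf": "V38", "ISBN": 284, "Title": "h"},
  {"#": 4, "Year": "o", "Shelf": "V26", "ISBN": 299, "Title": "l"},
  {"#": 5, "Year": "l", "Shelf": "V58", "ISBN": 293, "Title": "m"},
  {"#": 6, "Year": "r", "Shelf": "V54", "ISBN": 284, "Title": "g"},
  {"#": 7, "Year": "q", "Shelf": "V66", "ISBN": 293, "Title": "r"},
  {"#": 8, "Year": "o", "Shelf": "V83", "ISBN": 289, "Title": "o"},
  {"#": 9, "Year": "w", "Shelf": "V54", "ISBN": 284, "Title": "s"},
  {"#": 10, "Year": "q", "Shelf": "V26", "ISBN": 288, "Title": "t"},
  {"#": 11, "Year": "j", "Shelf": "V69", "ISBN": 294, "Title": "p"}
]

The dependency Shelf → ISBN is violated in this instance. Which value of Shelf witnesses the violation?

V26

Shelf=V55: row 1 → ISBN = 298 ✓
Shelf=V77: row 2 → ISBN = 301 ✓
Shelf=V38: row 3 → ISBN = 284 ✓
Shelf=V26: rows 4, 10 → ISBN takes values {299, 288} — violation
Shelf=V58: row 5 → ISBN = 293 ✓
Shelf=V54: rows 6, 9 → ISBN = 284, 284 ✓
Shelf=V66: row 7 → ISBN = 293 ✓
Shelf=V83: row 8 → ISBN = 289 ✓
Shelf=V69: row 11 → ISBN = 294 ✓
The only Shelf value with inconsistent ISBN is Shelf=V26.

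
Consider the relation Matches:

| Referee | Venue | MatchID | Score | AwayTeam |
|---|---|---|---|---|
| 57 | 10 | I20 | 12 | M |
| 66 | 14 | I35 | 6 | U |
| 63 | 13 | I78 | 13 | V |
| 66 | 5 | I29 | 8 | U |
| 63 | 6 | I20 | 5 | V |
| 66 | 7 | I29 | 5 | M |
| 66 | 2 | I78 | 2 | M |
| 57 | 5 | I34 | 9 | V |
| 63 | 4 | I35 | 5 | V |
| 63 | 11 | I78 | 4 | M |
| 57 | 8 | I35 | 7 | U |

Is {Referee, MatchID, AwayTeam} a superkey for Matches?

Yes

All 11 rows have distinct {Referee, MatchID, AwayTeam} values, so {Referee, MatchID, AwayTeam} → (all attributes) holds and {Referee, MatchID, AwayTeam} is a superkey.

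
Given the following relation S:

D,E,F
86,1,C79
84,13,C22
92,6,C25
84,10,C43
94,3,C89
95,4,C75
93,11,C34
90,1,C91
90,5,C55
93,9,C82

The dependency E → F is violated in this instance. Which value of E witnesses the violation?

E=1: 2 rows → F takes values {C79, C91} — violation
E=13: 1 row → F = C22 ✓
E=6: 1 row → F = C25 ✓
E=10: 1 row → F = C43 ✓
E=3: 1 row → F = C89 ✓
E=4: 1 row → F = C75 ✓
E=11: 1 row → F = C34 ✓
E=5: 1 row → F = C55 ✓
E=9: 1 row → F = C82 ✓
The only E value with inconsistent F is E=1.

1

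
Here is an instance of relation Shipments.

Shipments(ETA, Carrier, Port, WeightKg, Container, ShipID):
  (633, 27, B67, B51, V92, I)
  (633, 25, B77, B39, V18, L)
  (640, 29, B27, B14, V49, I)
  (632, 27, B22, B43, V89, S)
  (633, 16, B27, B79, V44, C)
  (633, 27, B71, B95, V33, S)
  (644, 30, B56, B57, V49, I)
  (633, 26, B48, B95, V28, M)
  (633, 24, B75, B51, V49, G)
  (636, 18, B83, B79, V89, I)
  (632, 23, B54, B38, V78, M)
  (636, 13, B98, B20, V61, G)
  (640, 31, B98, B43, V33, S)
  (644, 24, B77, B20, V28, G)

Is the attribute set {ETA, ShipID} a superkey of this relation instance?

Yes

All 14 rows have distinct {ETA, ShipID} values, so {ETA, ShipID} → (all attributes) holds and {ETA, ShipID} is a superkey.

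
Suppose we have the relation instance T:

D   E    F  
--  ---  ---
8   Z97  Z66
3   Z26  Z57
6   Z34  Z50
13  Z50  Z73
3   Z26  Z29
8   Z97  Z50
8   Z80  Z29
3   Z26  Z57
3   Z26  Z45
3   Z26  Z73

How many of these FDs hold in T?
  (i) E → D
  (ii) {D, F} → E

2

(i) E → D: every LHS value maps to a single RHS value — holds.
(ii) {D, F} → E: every LHS value maps to a single RHS value — holds.
2 of the 2 dependencies hold.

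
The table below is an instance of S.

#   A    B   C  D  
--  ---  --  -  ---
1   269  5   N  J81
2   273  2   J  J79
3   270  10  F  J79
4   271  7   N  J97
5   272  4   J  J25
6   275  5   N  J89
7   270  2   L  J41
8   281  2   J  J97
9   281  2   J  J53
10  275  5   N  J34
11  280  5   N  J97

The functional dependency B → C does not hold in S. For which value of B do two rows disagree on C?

B=5: rows 1, 6, 10, 11 → C = N, N, N, N ✓
B=2: rows 2, 7, 8, 9 → C takes values {J, L} — violation
B=10: row 3 → C = F ✓
B=7: row 4 → C = N ✓
B=4: row 5 → C = J ✓
The only B value with inconsistent C is B=2.

2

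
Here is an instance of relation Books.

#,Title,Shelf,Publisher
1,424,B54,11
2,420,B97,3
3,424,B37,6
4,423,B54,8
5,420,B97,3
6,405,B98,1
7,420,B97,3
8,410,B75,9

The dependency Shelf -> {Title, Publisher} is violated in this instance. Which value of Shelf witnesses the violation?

Shelf=B54: rows 1, 4 → {Title,Publisher} takes values {(424, 11), (423, 8)} — violation
Shelf=B97: rows 2, 5, 7 → {Title,Publisher} = (420, 3), (420, 3), (420, 3) ✓
Shelf=B37: row 3 → {Title,Publisher} = (424, 6) ✓
Shelf=B98: row 6 → {Title,Publisher} = (405, 1) ✓
Shelf=B75: row 8 → {Title,Publisher} = (410, 9) ✓
The only Shelf value with inconsistent RHS is Shelf=B54.

B54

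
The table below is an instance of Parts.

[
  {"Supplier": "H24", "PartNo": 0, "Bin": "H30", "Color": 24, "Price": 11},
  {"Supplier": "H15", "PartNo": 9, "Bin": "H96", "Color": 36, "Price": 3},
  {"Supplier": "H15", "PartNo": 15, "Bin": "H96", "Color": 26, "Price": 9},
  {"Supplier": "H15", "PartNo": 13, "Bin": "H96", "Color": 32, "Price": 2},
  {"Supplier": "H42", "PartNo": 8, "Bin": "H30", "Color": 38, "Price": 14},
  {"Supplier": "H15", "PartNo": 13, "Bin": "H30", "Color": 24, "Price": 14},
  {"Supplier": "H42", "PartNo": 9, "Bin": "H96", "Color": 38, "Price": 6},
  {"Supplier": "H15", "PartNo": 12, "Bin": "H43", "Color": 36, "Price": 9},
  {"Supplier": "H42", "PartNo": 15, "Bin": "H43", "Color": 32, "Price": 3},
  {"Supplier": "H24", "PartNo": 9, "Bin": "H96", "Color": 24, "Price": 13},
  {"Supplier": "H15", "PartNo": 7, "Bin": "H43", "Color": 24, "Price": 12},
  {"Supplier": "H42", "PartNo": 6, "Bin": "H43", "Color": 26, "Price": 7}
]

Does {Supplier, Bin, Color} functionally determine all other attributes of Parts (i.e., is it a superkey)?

Yes

All 12 rows have distinct {Supplier, Bin, Color} values, so {Supplier, Bin, Color} → (all attributes) holds and {Supplier, Bin, Color} is a superkey.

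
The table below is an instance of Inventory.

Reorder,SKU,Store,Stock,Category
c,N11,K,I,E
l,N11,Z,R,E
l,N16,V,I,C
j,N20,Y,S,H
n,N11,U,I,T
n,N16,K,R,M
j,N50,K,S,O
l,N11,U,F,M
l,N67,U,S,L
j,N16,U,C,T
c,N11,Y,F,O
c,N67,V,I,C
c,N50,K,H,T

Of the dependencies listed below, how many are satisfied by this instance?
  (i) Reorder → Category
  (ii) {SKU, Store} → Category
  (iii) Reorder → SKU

0

(i) Reorder → Category: Reorder=c: 4 rows → Category takes values {E, O, C, T} — violation; Reorder=l: 4 rows → Category takes values {E, C, M, L} — violation; Reorder=j: 3 rows → Category takes values {H, O, T} — violation; Reorder=n: 2 rows → Category takes values {T, M} — violation — fails.
(ii) {SKU, Store} → Category: (SKU=N11, Store=U): 2 rows → Category takes values {T, M} — violation; (SKU=N50, Store=K): 2 rows → Category takes values {O, T} — violation — fails.
(iii) Reorder → SKU: Reorder=c: 4 rows → SKU takes values {N11, N67, N50} — violation; Reorder=l: 4 rows → SKU takes values {N11, N16, N67} — violation; Reorder=j: 3 rows → SKU takes values {N20, N50, N16} — violation; Reorder=n: 2 rows → SKU takes values {N11, N16} — violation — fails.
None of the 3 dependencies hold.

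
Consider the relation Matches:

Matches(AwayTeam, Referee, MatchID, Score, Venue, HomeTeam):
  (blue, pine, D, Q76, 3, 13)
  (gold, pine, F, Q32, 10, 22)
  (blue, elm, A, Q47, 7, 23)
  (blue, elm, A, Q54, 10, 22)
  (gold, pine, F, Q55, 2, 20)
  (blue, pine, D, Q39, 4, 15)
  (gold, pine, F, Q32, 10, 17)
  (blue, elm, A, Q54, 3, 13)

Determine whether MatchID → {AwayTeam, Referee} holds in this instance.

Yes

MatchID=D: 2 rows → {AwayTeam,Referee} = (blue, pine), (blue, pine) ✓
MatchID=F: 3 rows → {AwayTeam,Referee} = (gold, pine), (gold, pine), (gold, pine) ✓
MatchID=A: 3 rows → {AwayTeam,Referee} = (blue, elm), (blue, elm), (blue, elm) ✓
Every MatchID value is associated with a single {AwayTeam, Referee} value, so MatchID → {AwayTeam, Referee} holds.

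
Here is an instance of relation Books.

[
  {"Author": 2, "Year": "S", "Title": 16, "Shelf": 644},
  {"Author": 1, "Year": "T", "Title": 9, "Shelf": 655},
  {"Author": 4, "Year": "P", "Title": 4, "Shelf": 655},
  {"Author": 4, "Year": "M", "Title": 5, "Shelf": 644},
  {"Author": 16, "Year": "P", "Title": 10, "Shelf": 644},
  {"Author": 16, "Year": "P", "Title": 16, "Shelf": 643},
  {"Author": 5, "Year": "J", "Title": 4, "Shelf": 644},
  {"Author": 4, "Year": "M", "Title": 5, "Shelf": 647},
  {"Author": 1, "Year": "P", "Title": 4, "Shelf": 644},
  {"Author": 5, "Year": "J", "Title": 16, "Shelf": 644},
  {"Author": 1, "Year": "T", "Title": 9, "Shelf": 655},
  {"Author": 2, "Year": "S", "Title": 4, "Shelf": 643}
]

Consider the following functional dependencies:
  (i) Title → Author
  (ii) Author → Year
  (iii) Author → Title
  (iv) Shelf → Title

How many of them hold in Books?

(i) Title → Author: Title=16: 3 rows → Author takes values {2, 16, 5} — violation; Title=4: 4 rows → Author takes values {4, 5, 1, 2} — violation — fails.
(ii) Author → Year: Author=1: 3 rows → Year takes values {T, P} — violation; Author=4: 3 rows → Year takes values {P, M} — violation — fails.
(iii) Author → Title: Author=2: 2 rows → Title takes values {16, 4} — violation; Author=1: 3 rows → Title takes values {9, 4} — violation; Author=4: 3 rows → Title takes values {4, 5} — violation; Author=16: 2 rows → Title takes values {10, 16} — violation; Author=5: 2 rows → Title takes values {4, 16} — violation — fails.
(iv) Shelf → Title: Shelf=644: 6 rows → Title takes values {16, 5, 10, 4} — violation; Shelf=655: 3 rows → Title takes values {9, 4} — violation; Shelf=643: 2 rows → Title takes values {16, 4} — violation — fails.
None of the 4 dependencies hold.

0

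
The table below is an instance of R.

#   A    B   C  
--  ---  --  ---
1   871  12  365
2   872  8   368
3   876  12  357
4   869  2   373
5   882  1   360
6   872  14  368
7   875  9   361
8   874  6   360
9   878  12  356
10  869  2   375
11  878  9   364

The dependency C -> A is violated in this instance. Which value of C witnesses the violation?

C=365: row 1 → A = 871 ✓
C=368: rows 2, 6 → A = 872, 872 ✓
C=357: row 3 → A = 876 ✓
C=373: row 4 → A = 869 ✓
C=360: rows 5, 8 → A takes values {882, 874} — violation
C=361: row 7 → A = 875 ✓
C=356: row 9 → A = 878 ✓
C=375: row 10 → A = 869 ✓
C=364: row 11 → A = 878 ✓
The only C value with inconsistent A is C=360.

360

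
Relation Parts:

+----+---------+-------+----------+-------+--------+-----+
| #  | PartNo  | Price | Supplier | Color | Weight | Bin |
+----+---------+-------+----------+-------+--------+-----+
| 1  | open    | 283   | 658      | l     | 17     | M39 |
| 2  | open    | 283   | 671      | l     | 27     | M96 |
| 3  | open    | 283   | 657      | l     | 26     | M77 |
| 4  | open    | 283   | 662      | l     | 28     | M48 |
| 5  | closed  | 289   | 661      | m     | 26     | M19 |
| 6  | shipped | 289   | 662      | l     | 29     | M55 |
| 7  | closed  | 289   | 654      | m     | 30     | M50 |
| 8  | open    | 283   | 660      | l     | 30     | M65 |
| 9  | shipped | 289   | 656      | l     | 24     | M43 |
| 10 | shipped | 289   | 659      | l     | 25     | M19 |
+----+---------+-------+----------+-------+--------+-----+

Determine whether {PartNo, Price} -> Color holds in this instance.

Yes

(PartNo=open, Price=283): rows 1, 2, 3, 4, 8 → Color = l, l, l, l, l ✓
(PartNo=closed, Price=289): rows 5, 7 → Color = m, m ✓
(PartNo=shipped, Price=289): rows 6, 9, 10 → Color = l, l, l ✓
Every {PartNo, Price} value is associated with a single Color value, so {PartNo, Price} -> Color holds.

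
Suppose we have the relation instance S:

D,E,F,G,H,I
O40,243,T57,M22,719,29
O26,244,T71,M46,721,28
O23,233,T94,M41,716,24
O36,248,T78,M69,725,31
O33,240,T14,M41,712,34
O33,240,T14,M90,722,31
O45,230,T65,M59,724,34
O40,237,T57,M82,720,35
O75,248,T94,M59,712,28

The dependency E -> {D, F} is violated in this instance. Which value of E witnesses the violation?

E=243: 1 row → {D,F} = (O40, T57) ✓
E=244: 1 row → {D,F} = (O26, T71) ✓
E=233: 1 row → {D,F} = (O23, T94) ✓
E=248: 2 rows → {D,F} takes values {(O36, T78), (O75, T94)} — violation
E=240: 2 rows → {D,F} = (O33, T14), (O33, T14) ✓
E=230: 1 row → {D,F} = (O45, T65) ✓
E=237: 1 row → {D,F} = (O40, T57) ✓
The only E value with inconsistent RHS is E=248.

248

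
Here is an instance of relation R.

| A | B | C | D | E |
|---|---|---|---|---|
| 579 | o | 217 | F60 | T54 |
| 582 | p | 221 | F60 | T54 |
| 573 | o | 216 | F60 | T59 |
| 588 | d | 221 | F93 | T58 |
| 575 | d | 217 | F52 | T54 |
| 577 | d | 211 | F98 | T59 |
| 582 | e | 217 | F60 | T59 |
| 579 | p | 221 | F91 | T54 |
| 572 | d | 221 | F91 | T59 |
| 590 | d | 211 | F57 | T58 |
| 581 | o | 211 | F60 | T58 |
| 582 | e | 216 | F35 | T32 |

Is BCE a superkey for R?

Two distinct rows share (B=p, C=221, E=T54), so BCE does not determine every attribute — not a superkey.

No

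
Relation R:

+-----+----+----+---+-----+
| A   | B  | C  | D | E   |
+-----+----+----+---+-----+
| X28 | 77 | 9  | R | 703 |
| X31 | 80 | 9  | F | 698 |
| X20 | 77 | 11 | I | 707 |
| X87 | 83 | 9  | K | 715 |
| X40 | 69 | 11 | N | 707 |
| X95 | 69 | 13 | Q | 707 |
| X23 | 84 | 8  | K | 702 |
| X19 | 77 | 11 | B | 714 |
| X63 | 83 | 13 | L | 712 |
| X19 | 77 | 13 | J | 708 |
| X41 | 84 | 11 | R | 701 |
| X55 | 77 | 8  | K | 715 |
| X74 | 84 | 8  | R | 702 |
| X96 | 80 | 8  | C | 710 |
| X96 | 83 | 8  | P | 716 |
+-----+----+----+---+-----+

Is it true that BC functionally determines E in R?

No

(B=77, C=9): 1 row → E = 703 ✓
(B=80, C=9): 1 row → E = 698 ✓
(B=77, C=11): 2 rows → E takes values {707, 714} — violation
(B=83, C=9): 1 row → E = 715 ✓
(B=69, C=11): 1 row → E = 707 ✓
(B=69, C=13): 1 row → E = 707 ✓
(B=84, C=8): 2 rows → E = 702, 702 ✓
(B=83, C=13): 1 row → E = 712 ✓
(B=77, C=13): 1 row → E = 708 ✓
(B=84, C=11): 1 row → E = 701 ✓
(B=77, C=8): 1 row → E = 715 ✓
(B=80, C=8): 1 row → E = 710 ✓
(B=83, C=8): 1 row → E = 716 ✓
Two rows agree on BC but differ on E, so BC -> E does not hold.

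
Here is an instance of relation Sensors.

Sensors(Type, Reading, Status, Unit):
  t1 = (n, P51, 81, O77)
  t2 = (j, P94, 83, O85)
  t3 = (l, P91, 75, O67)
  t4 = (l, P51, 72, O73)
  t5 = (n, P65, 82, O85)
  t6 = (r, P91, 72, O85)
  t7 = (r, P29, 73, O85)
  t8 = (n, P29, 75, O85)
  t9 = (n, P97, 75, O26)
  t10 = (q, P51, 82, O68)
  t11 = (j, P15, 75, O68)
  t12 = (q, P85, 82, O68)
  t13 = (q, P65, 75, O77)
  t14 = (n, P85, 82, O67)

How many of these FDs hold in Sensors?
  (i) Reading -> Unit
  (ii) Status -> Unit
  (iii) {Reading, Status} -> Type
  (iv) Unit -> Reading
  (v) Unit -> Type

0

(i) Reading -> Unit: Reading=P51: rows 1, 4, 10 → Unit takes values {O77, O73, O68} — violation; Reading=P91: rows 3, 6 → Unit takes values {O67, O85} — violation; Reading=P65: rows 5, 13 → Unit takes values {O85, O77} — violation; Reading=P85: rows 12, 14 → Unit takes values {O68, O67} — violation — fails.
(ii) Status -> Unit: Status=75: rows 3, 8, 9, 11, 13 → Unit takes values {O67, O85, O26, O68, O77} — violation; Status=72: rows 4, 6 → Unit takes values {O73, O85} — violation; Status=82: rows 5, 10, 12, 14 → Unit takes values {O85, O68, O67} — violation — fails.
(iii) {Reading, Status} -> Type: (Reading=P85, Status=82): rows 12, 14 → Type takes values {q, n} — violation — fails.
(iv) Unit -> Reading: Unit=O77: rows 1, 13 → Reading takes values {P51, P65} — violation; Unit=O85: rows 2, 5, 6, 7, 8 → Reading takes values {P94, P65, P91, P29} — violation; Unit=O67: rows 3, 14 → Reading takes values {P91, P85} — violation; Unit=O68: rows 10, 11, 12 → Reading takes values {P51, P15, P85} — violation — fails.
(v) Unit -> Type: Unit=O77: rows 1, 13 → Type takes values {n, q} — violation; Unit=O85: rows 2, 5, 6, 7, 8 → Type takes values {j, n, r} — violation; Unit=O67: rows 3, 14 → Type takes values {l, n} — violation; Unit=O68: rows 10, 11, 12 → Type takes values {q, j} — violation — fails.
None of the 5 dependencies hold.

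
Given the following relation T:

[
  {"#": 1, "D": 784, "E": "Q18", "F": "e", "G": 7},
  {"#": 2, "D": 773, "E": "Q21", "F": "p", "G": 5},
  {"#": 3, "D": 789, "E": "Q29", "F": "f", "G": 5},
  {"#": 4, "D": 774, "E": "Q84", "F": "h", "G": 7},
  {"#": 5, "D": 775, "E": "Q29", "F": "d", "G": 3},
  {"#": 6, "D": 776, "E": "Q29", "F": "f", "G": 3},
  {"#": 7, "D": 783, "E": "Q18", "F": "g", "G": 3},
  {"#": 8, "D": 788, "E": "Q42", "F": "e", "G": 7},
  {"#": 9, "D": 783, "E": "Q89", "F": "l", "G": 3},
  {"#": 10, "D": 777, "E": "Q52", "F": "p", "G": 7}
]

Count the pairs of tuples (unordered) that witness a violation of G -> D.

12

G=7: violating pairs (1,4), (1,8), (1,10), (4,8), (4,10), (8,10) — 6 pairs.
G=5: violating pairs (2,3) — 1 pair.
G=3: violating pairs (5,6), (5,7), (5,9), (6,7), (6,9) — 5 pairs.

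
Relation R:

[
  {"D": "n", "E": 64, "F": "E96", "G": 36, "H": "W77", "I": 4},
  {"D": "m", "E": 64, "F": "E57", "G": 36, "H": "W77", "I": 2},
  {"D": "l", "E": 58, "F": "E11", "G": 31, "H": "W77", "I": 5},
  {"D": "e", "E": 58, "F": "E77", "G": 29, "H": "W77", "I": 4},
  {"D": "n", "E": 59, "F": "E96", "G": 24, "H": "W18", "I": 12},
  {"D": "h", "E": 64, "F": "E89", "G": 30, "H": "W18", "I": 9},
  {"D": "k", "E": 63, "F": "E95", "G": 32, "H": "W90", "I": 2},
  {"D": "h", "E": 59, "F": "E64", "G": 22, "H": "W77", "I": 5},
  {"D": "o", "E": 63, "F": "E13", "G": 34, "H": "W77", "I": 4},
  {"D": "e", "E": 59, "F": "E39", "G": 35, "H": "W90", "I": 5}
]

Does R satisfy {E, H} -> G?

(E=64, H=W77): 2 rows → G = 36, 36 ✓
(E=58, H=W77): 2 rows → G takes values {31, 29} — violation
(E=59, H=W18): 1 row → G = 24 ✓
(E=64, H=W18): 1 row → G = 30 ✓
(E=63, H=W90): 1 row → G = 32 ✓
(E=59, H=W77): 1 row → G = 22 ✓
(E=63, H=W77): 1 row → G = 34 ✓
(E=59, H=W90): 1 row → G = 35 ✓
Two rows agree on {E, H} but differ on G, so {E, H} -> G does not hold.

No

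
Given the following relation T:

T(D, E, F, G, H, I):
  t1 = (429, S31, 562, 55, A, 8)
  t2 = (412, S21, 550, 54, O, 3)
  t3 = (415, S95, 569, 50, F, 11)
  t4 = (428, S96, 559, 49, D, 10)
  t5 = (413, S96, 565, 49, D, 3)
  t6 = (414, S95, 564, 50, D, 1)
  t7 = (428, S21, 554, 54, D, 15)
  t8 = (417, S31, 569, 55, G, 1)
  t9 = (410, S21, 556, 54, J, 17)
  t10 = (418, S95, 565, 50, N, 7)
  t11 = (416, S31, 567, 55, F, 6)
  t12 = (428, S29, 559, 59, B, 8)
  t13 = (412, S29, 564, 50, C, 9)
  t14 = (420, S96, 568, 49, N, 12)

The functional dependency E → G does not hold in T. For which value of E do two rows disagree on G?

S29

E=S31: rows 1, 8, 11 → G = 55, 55, 55 ✓
E=S21: rows 2, 7, 9 → G = 54, 54, 54 ✓
E=S95: rows 3, 6, 10 → G = 50, 50, 50 ✓
E=S96: rows 4, 5, 14 → G = 49, 49, 49 ✓
E=S29: rows 12, 13 → G takes values {59, 50} — violation
The only E value with inconsistent G is E=S29.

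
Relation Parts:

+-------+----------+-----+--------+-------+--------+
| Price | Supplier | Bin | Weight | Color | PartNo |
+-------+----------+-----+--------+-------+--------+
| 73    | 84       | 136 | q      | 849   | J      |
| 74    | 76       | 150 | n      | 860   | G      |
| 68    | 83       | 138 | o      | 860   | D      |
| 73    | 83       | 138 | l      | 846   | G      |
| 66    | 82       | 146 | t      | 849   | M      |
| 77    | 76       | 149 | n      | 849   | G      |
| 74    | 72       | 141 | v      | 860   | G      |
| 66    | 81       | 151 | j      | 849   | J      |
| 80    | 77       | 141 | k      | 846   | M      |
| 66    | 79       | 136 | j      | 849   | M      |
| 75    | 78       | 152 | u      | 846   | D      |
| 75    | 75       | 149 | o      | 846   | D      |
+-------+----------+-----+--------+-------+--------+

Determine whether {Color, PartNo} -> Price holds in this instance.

(Color=849, PartNo=J): 2 rows → Price takes values {73, 66} — violation
(Color=860, PartNo=G): 2 rows → Price = 74, 74 ✓
(Color=860, PartNo=D): 1 row → Price = 68 ✓
(Color=846, PartNo=G): 1 row → Price = 73 ✓
(Color=849, PartNo=M): 2 rows → Price = 66, 66 ✓
(Color=849, PartNo=G): 1 row → Price = 77 ✓
(Color=846, PartNo=M): 1 row → Price = 80 ✓
(Color=846, PartNo=D): 2 rows → Price = 75, 75 ✓
Two rows agree on {Color, PartNo} but differ on Price, so {Color, PartNo} -> Price does not hold.

No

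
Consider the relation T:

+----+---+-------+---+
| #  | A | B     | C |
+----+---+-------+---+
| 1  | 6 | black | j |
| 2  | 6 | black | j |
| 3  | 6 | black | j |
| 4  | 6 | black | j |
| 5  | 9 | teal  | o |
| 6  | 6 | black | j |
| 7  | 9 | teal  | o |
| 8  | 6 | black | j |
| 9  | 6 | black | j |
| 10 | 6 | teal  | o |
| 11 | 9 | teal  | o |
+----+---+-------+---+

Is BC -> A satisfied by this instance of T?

No

(B=black, C=j): rows 1, 2, 3, 4, 6, 8, 9 → A = 6, 6, 6, 6, 6, 6, 6 ✓
(B=teal, C=o): rows 5, 7, 10, 11 → A takes values {9, 6} — violation
Two rows agree on BC but differ on A, so BC -> A does not hold.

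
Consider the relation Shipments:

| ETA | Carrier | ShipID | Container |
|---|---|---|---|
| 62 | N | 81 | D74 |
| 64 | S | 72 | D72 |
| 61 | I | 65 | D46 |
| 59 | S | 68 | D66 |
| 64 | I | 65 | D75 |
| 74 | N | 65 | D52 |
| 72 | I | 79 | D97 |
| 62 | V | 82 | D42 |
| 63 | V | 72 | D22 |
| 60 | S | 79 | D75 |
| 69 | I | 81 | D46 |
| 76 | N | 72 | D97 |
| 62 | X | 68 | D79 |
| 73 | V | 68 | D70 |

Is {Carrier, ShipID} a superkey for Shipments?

No

Two distinct rows share (Carrier=I, ShipID=65), so {Carrier, ShipID} does not determine every attribute — not a superkey.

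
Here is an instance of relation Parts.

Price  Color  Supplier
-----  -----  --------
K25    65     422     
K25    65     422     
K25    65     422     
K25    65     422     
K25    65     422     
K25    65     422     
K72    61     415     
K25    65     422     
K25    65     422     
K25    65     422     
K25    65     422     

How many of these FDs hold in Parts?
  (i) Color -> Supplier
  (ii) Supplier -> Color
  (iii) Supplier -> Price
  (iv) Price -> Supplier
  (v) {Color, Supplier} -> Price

5

(i) Color -> Supplier: every LHS value maps to a single RHS value — holds.
(ii) Supplier -> Color: every LHS value maps to a single RHS value — holds.
(iii) Supplier -> Price: every LHS value maps to a single RHS value — holds.
(iv) Price -> Supplier: every LHS value maps to a single RHS value — holds.
(v) {Color, Supplier} -> Price: every LHS value maps to a single RHS value — holds.
5 of the 5 dependencies hold.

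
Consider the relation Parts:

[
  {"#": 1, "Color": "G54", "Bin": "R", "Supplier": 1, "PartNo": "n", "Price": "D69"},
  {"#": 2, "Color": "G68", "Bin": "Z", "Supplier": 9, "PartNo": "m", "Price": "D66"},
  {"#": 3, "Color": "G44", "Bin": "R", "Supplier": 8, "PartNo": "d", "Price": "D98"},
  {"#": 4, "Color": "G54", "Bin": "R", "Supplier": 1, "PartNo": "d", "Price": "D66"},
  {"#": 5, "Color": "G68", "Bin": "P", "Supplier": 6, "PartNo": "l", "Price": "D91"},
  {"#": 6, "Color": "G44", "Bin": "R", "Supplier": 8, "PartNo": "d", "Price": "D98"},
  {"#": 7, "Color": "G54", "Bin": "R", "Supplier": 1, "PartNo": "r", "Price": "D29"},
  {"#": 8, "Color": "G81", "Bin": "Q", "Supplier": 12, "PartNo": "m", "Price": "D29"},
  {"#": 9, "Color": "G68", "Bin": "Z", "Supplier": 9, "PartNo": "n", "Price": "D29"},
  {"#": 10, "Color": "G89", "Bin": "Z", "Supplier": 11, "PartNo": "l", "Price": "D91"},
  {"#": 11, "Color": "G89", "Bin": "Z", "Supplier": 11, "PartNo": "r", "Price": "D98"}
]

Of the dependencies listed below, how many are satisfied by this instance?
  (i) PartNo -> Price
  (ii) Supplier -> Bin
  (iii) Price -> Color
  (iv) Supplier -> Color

(i) PartNo -> Price: PartNo=n: rows 1, 9 → Price takes values {D69, D29} — violation; PartNo=m: rows 2, 8 → Price takes values {D66, D29} — violation; PartNo=d: rows 3, 4, 6 → Price takes values {D98, D66} — violation; PartNo=r: rows 7, 11 → Price takes values {D29, D98} — violation — fails.
(ii) Supplier -> Bin: every LHS value maps to a single RHS value — holds.
(iii) Price -> Color: Price=D66: rows 2, 4 → Color takes values {G68, G54} — violation; Price=D98: rows 3, 6, 11 → Color takes values {G44, G89} — violation; Price=D91: rows 5, 10 → Color takes values {G68, G89} — violation; Price=D29: rows 7, 8, 9 → Color takes values {G54, G81, G68} — violation — fails.
(iv) Supplier -> Color: every LHS value maps to a single RHS value — holds.
2 of the 4 dependencies hold.

2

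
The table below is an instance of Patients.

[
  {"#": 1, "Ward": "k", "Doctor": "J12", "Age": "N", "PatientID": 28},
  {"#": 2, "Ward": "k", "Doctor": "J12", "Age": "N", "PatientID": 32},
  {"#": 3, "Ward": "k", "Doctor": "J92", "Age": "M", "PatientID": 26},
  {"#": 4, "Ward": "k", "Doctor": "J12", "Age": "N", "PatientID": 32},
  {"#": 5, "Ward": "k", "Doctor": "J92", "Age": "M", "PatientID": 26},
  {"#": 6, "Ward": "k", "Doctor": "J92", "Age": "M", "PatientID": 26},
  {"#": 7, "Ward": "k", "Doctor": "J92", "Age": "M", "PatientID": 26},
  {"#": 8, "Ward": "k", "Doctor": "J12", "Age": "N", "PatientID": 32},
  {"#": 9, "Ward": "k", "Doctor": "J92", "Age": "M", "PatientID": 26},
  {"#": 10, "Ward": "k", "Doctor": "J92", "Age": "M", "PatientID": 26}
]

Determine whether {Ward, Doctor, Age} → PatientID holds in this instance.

No

(Ward=k, Doctor=J12, Age=N): rows 1, 2, 4, 8 → PatientID takes values {28, 32} — violation
(Ward=k, Doctor=J92, Age=M): rows 3, 5, 6, 7, 9, 10 → PatientID = 26, 26, 26, 26, 26, 26 ✓
Two rows agree on {Ward, Doctor, Age} but differ on PatientID, so {Ward, Doctor, Age} → PatientID does not hold.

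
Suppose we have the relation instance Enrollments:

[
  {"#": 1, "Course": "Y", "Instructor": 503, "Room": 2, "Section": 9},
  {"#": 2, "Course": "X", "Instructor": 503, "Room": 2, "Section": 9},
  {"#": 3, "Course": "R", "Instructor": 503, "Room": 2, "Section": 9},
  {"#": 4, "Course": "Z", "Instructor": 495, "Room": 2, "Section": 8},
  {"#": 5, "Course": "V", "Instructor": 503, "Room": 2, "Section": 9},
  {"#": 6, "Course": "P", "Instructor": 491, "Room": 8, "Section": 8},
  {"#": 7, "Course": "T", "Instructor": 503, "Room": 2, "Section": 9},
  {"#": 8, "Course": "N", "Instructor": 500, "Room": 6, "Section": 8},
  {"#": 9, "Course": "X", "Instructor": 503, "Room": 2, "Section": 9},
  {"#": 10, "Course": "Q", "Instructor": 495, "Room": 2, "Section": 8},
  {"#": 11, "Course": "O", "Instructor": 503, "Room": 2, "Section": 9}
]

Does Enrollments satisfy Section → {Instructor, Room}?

Section=9: rows 1, 2, 3, 5, 7, 9, 11 → {Instructor,Room} = (503, 2), (503, 2), (503, 2), (503, 2), (503, 2), (503, 2), (503, 2) ✓
Section=8: rows 4, 6, 8, 10 → {Instructor,Room} takes values {(495, 2), (491, 8), (500, 6)} — violation
Two rows agree on Section but differ on {Instructor, Room}, so Section → {Instructor, Room} does not hold.

No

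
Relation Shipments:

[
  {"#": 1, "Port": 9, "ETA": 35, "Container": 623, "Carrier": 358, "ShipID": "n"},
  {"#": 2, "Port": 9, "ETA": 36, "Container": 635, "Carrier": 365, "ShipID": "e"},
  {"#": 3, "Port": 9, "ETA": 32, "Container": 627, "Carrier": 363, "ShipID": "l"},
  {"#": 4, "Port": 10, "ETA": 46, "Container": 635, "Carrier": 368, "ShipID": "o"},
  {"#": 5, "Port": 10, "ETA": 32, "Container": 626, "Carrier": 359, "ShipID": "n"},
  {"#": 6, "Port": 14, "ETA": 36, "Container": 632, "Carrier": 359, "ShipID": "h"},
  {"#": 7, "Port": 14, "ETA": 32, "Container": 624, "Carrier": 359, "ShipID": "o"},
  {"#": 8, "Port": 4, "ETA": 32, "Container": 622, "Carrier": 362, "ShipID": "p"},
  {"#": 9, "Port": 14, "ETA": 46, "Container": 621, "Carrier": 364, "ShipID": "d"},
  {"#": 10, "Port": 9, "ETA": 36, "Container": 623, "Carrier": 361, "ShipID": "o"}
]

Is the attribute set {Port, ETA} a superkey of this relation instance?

No

Rows 2 and 10 have the same {Port, ETA} value (Port=9, ETA=36) but are distinct tuples, so {Port, ETA} does not determine every attribute — not a superkey.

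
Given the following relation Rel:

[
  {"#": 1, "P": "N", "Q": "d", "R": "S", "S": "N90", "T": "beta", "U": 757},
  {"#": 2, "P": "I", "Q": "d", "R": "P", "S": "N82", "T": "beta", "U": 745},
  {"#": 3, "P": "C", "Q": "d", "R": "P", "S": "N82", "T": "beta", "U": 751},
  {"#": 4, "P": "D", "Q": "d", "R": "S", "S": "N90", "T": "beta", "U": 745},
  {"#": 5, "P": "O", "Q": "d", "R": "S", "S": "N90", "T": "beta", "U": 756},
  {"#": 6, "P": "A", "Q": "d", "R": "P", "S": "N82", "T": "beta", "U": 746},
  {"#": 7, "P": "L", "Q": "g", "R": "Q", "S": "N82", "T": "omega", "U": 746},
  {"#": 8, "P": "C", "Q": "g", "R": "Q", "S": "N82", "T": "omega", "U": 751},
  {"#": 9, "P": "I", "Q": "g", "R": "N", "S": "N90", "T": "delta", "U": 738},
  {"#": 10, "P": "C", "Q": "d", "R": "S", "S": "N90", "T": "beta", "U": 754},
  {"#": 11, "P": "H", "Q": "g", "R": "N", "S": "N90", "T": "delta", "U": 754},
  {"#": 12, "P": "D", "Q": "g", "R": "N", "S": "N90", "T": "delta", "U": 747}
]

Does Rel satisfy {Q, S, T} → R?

(Q=d, S=N90, T=beta): rows 1, 4, 5, 10 → R = S, S, S, S ✓
(Q=d, S=N82, T=beta): rows 2, 3, 6 → R = P, P, P ✓
(Q=g, S=N82, T=omega): rows 7, 8 → R = Q, Q ✓
(Q=g, S=N90, T=delta): rows 9, 11, 12 → R = N, N, N ✓
Every {Q, S, T} value is associated with a single R value, so {Q, S, T} → R holds.

Yes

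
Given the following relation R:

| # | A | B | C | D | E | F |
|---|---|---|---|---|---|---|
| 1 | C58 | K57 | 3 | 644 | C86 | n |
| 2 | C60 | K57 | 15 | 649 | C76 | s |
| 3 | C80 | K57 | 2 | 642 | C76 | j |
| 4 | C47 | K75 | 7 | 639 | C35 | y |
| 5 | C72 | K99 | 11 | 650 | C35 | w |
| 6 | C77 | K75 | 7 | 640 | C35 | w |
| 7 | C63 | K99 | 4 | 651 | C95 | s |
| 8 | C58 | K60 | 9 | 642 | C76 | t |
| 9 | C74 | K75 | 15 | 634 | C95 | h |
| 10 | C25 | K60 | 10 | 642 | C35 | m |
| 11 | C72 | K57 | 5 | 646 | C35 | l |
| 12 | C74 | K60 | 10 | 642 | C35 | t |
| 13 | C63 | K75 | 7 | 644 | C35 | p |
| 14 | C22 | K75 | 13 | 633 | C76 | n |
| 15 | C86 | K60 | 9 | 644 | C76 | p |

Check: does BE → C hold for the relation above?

No

(B=K57, E=C86): row 1 → C = 3 ✓
(B=K57, E=C76): rows 2, 3 → C takes values {15, 2} — violation
(B=K75, E=C35): rows 4, 6, 13 → C = 7, 7, 7 ✓
(B=K99, E=C35): row 5 → C = 11 ✓
(B=K99, E=C95): row 7 → C = 4 ✓
(B=K60, E=C76): rows 8, 15 → C = 9, 9 ✓
(B=K75, E=C95): row 9 → C = 15 ✓
(B=K60, E=C35): rows 10, 12 → C = 10, 10 ✓
(B=K57, E=C35): row 11 → C = 5 ✓
(B=K75, E=C76): row 14 → C = 13 ✓
Two rows agree on BE but differ on C, so BE → C does not hold.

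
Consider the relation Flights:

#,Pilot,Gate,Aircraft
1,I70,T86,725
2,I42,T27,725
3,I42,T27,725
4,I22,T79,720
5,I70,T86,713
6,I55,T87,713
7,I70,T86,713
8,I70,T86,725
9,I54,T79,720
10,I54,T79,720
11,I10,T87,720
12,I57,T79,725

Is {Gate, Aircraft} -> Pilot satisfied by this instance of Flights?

No

(Gate=T86, Aircraft=725): rows 1, 8 → Pilot = I70, I70 ✓
(Gate=T27, Aircraft=725): rows 2, 3 → Pilot = I42, I42 ✓
(Gate=T79, Aircraft=720): rows 4, 9, 10 → Pilot takes values {I22, I54} — violation
(Gate=T86, Aircraft=713): rows 5, 7 → Pilot = I70, I70 ✓
(Gate=T87, Aircraft=713): row 6 → Pilot = I55 ✓
(Gate=T87, Aircraft=720): row 11 → Pilot = I10 ✓
(Gate=T79, Aircraft=725): row 12 → Pilot = I57 ✓
Two rows agree on {Gate, Aircraft} but differ on Pilot, so {Gate, Aircraft} -> Pilot does not hold.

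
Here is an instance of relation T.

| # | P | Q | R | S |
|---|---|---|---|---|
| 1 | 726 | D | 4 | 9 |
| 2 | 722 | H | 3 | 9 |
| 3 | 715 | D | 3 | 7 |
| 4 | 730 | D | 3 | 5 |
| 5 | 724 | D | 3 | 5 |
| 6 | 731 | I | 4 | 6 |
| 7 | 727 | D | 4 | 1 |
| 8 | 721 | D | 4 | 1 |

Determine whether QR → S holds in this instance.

(Q=D, R=4): rows 1, 7, 8 → S takes values {9, 1} — violation
(Q=H, R=3): row 2 → S = 9 ✓
(Q=D, R=3): rows 3, 4, 5 → S takes values {7, 5} — violation
(Q=I, R=4): row 6 → S = 6 ✓
Two rows agree on QR but differ on S, so QR → S does not hold.

No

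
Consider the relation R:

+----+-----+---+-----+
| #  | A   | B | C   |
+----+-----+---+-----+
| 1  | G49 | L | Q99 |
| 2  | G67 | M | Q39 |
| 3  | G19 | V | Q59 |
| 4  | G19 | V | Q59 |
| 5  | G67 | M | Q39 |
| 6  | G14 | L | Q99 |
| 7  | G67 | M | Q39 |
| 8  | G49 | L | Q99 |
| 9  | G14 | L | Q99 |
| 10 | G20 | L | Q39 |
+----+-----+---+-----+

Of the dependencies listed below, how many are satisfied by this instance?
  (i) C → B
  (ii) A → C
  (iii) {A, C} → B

(i) C → B: C=Q39: rows 2, 5, 7, 10 → B takes values {M, L} — violation — fails.
(ii) A → C: every LHS value maps to a single RHS value — holds.
(iii) {A, C} → B: every LHS value maps to a single RHS value — holds.
2 of the 3 dependencies hold.

2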